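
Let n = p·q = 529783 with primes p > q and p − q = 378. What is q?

563

Since p = q + 378, we have 529783 = q(q + 378), so q² + 378q − 529783 = 0.
Discriminant: 378² + 4·529783 = 142884 + 2119132 = 2262016; √2262016 = 1504.
q = (−378 + 1504)/2 = 563, and p = q + 378 = 941.
Check: 563 · 941 = 529783.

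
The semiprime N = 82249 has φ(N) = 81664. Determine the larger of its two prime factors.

353

φ(n) = (p−1)(q−1) = n − (p+q) + 1, so p + q = 82249 − 81664 + 1 = 586.
p and q are the roots of t² − 586t + 82249 = 0.
Discriminant: 586² − 4·82249 = 343396 − 328996 = 14400; √14400 = 120.
q = (586 − 120)/2 = 233, p = (586 + 120)/2 = 353.
Check: 233 · 353 = 82249.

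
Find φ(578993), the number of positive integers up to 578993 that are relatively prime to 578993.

Factor: 578993 = 47 · 97 · 127.
φ(578993) = (47−1) · (97−1) · (127−1) = 46 · 96 · 126 = 556416.

556416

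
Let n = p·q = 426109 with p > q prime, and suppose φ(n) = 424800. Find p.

φ(n) = (p−1)(q−1) = n − (p+q) + 1, so p + q = 426109 − 424800 + 1 = 1310.
p and q are the roots of t² − 1310t + 426109 = 0.
Discriminant: 1310² − 4·426109 = 1716100 − 1704436 = 11664; √11664 = 108.
q = (1310 − 108)/2 = 601, p = (1310 + 108)/2 = 709.
Check: 601 · 709 = 426109.

709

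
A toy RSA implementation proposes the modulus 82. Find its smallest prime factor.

2

82 is even: 2 divides it.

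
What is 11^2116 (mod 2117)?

401

11^1 ≡ 11 (mod 2117)
11^2 ≡ 11^2 = 121 ≡ 121 (mod 2117)
11^4 ≡ 121^2 = 14641 ≡ 1939 (mod 2117)
11^8 ≡ 1939^2 = 3759721 ≡ 2046 (mod 2117)
11^16 ≡ 2046^2 = 4186116 ≡ 807 (mod 2117)
11^32 ≡ 807^2 = 651249 ≡ 1330 (mod 2117)
11^64 ≡ 1330^2 = 1768900 ≡ 1205 (mod 2117)
11^128 ≡ 1205^2 = 1452025 ≡ 1880 (mod 2117)
11^256 ≡ 1880^2 = 3534400 ≡ 1127 (mod 2117)
11^512 ≡ 1127^2 = 1270129 ≡ 2046 (mod 2117)
11^1024 ≡ 2046^2 = 4186116 ≡ 807 (mod 2117)
11^2048 ≡ 807^2 = 651249 ≡ 1330 (mod 2117)
2116 = 2048 + 64 + 4 in binary powers of 2.
So 11^2116 ≡ 1330 · 1205 · 1939 ≡ 401 (mod 2117).
Since 401 ≠ 1, base 11 is a Fermat witness: 2117 is composite.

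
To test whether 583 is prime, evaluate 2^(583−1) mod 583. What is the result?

70

2^1 ≡ 2 (mod 583)
2^2 ≡ 2^2 = 4 ≡ 4 (mod 583)
2^4 ≡ 4^2 = 16 ≡ 16 (mod 583)
2^8 ≡ 16^2 = 256 ≡ 256 (mod 583)
2^16 ≡ 256^2 = 65536 ≡ 240 (mod 583)
2^32 ≡ 240^2 = 57600 ≡ 466 (mod 583)
2^64 ≡ 466^2 = 217156 ≡ 280 (mod 583)
2^128 ≡ 280^2 = 78400 ≡ 278 (mod 583)
2^256 ≡ 278^2 = 77284 ≡ 328 (mod 583)
2^512 ≡ 328^2 = 107584 ≡ 312 (mod 583)
582 = 512 + 64 + 4 + 2 in binary powers of 2.
So 2^582 ≡ 312 · 280 · 16 · 4 ≡ 70 (mod 583).
Since 70 ≠ 1, base 2 is a Fermat witness: 583 is composite.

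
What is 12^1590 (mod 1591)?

12^1 ≡ 12 (mod 1591)
12^2 ≡ 12^2 = 144 ≡ 144 (mod 1591)
12^4 ≡ 144^2 = 20736 ≡ 53 (mod 1591)
12^8 ≡ 53^2 = 2809 ≡ 1218 (mod 1591)
12^16 ≡ 1218^2 = 1483524 ≡ 712 (mod 1591)
12^32 ≡ 712^2 = 506944 ≡ 1006 (mod 1591)
12^64 ≡ 1006^2 = 1012036 ≡ 160 (mod 1591)
12^128 ≡ 160^2 = 25600 ≡ 144 (mod 1591)
12^256 ≡ 144^2 = 20736 ≡ 53 (mod 1591)
12^512 ≡ 53^2 = 2809 ≡ 1218 (mod 1591)
12^1024 ≡ 1218^2 = 1483524 ≡ 712 (mod 1591)
1590 = 1024 + 512 + 32 + 16 + 4 + 2 in binary powers of 2.
So 12^1590 ≡ 712 · 1218 · 1006 · 712 · 53 · 144 ≡ 84 (mod 1591).
Since 84 ≠ 1, base 12 is a Fermat witness: 1591 is composite.

84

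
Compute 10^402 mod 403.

66

10^1 ≡ 10 (mod 403)
10^2 ≡ 10^2 = 100 ≡ 100 (mod 403)
10^4 ≡ 100^2 = 10000 ≡ 328 (mod 403)
10^8 ≡ 328^2 = 107584 ≡ 386 (mod 403)
10^16 ≡ 386^2 = 148996 ≡ 289 (mod 403)
10^32 ≡ 289^2 = 83521 ≡ 100 (mod 403)
10^64 ≡ 100^2 = 10000 ≡ 328 (mod 403)
10^128 ≡ 328^2 = 107584 ≡ 386 (mod 403)
10^256 ≡ 386^2 = 148996 ≡ 289 (mod 403)
402 = 256 + 128 + 16 + 2 in binary powers of 2.
So 10^402 ≡ 289 · 386 · 289 · 100 ≡ 66 (mod 403).
Since 66 ≠ 1, base 10 is a Fermat witness: 403 is composite.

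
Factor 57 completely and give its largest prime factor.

19

57 = 3 · 19
19 is prime.
So 57 = 3 · 19; the largest prime factor is 19.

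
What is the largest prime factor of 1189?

41

1189 = 29 · 41
41 is prime.
So 1189 = 29 · 41; the largest prime factor is 41.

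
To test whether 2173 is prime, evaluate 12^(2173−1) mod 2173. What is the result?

12^1 ≡ 12 (mod 2173)
12^2 ≡ 12^2 = 144 ≡ 144 (mod 2173)
12^4 ≡ 144^2 = 20736 ≡ 1179 (mod 2173)
12^8 ≡ 1179^2 = 1390041 ≡ 1494 (mod 2173)
12^16 ≡ 1494^2 = 2232036 ≡ 365 (mod 2173)
12^32 ≡ 365^2 = 133225 ≡ 672 (mod 2173)
12^64 ≡ 672^2 = 451584 ≡ 1773 (mod 2173)
12^128 ≡ 1773^2 = 3143529 ≡ 1371 (mod 2173)
12^256 ≡ 1371^2 = 1879641 ≡ 2169 (mod 2173)
12^512 ≡ 2169^2 = 4704561 ≡ 16 (mod 2173)
12^1024 ≡ 16^2 = 256 ≡ 256 (mod 2173)
12^2048 ≡ 256^2 = 65536 ≡ 346 (mod 2173)
2172 = 2048 + 64 + 32 + 16 + 8 + 4 in binary powers of 2.
So 12^2172 ≡ 346 · 1773 · 672 · 365 · 1494 · 1179 ≡ 148 (mod 2173).
Since 148 ≠ 1, base 12 is a Fermat witness: 2173 is composite.

148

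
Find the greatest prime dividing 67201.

67201 = 17 · 3953
3953 = 59 · 67
67 is prime.
So 67201 = 17 · 59 · 67; the largest prime factor is 67.

67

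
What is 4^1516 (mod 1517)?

4^1 ≡ 4 (mod 1517)
4^2 ≡ 4^2 = 16 ≡ 16 (mod 1517)
4^4 ≡ 16^2 = 256 ≡ 256 (mod 1517)
4^8 ≡ 256^2 = 65536 ≡ 305 (mod 1517)
4^16 ≡ 305^2 = 93025 ≡ 488 (mod 1517)
4^32 ≡ 488^2 = 238144 ≡ 1492 (mod 1517)
4^64 ≡ 1492^2 = 2226064 ≡ 625 (mod 1517)
4^128 ≡ 625^2 = 390625 ≡ 756 (mod 1517)
4^256 ≡ 756^2 = 571536 ≡ 1144 (mod 1517)
4^512 ≡ 1144^2 = 1308736 ≡ 1082 (mod 1517)
4^1024 ≡ 1082^2 = 1170724 ≡ 1117 (mod 1517)
1516 = 1024 + 256 + 128 + 64 + 32 + 8 + 4 in binary powers of 2.
So 4^1516 ≡ 1117 · 1144 · 756 · 625 · 1492 · 305 · 256 ≡ 1144 (mod 1517).
Since 1144 ≠ 1, base 4 is a Fermat witness: 1517 is composite.

1144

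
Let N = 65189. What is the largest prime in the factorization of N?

65189 = 19 · 3431
3431 = 47 · 73
73 is prime.
So 65189 = 19 · 47 · 73; the largest prime factor is 73.

73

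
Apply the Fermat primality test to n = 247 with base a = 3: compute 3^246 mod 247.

3^1 ≡ 3 (mod 247)
3^2 ≡ 3^2 = 9 ≡ 9 (mod 247)
3^4 ≡ 9^2 = 81 ≡ 81 (mod 247)
3^8 ≡ 81^2 = 6561 ≡ 139 (mod 247)
3^16 ≡ 139^2 = 19321 ≡ 55 (mod 247)
3^32 ≡ 55^2 = 3025 ≡ 61 (mod 247)
3^64 ≡ 61^2 = 3721 ≡ 16 (mod 247)
3^128 ≡ 16^2 = 256 ≡ 9 (mod 247)
246 = 128 + 64 + 32 + 16 + 4 + 2 in binary powers of 2.
So 3^246 ≡ 9 · 16 · 61 · 55 · 81 · 9 ≡ 144 (mod 247).
Since 144 ≠ 1, base 3 is a Fermat witness: 247 is composite.

144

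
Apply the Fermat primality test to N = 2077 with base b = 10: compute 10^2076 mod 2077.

777

10^1 ≡ 10 (mod 2077)
10^2 ≡ 10^2 = 100 ≡ 100 (mod 2077)
10^4 ≡ 100^2 = 10000 ≡ 1692 (mod 2077)
10^8 ≡ 1692^2 = 2862864 ≡ 758 (mod 2077)
10^16 ≡ 758^2 = 574564 ≡ 1312 (mod 2077)
10^32 ≡ 1312^2 = 1721344 ≡ 1588 (mod 2077)
10^64 ≡ 1588^2 = 2521744 ≡ 266 (mod 2077)
10^128 ≡ 266^2 = 70756 ≡ 138 (mod 2077)
10^256 ≡ 138^2 = 19044 ≡ 351 (mod 2077)
10^512 ≡ 351^2 = 123201 ≡ 658 (mod 2077)
10^1024 ≡ 658^2 = 432964 ≡ 948 (mod 2077)
10^2048 ≡ 948^2 = 898704 ≡ 1440 (mod 2077)
2076 = 2048 + 16 + 8 + 4 in binary powers of 2.
So 10^2076 ≡ 1440 · 1312 · 758 · 1692 ≡ 777 (mod 2077).
Since 777 ≠ 1, base 10 is a Fermat witness: 2077 is composite.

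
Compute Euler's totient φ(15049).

14800

Factor: 15049 = 101 · 149.
φ(15049) = (101−1) · (149−1) = 100 · 148 = 14800.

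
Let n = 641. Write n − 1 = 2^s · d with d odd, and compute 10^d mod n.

641 − 1 = 640 = 2^7 · 5, so d = 5.
10^1 ≡ 10 (mod 641)
10^2 ≡ 10^2 = 100 ≡ 100 (mod 641)
10^4 ≡ 100^2 = 10000 ≡ 385 (mod 641)
5 = 4 + 1 in binary powers of 2.
So 10^5 ≡ 385 · 10 ≡ 4 (mod 641).
Squaring chain: 4 → 16 → 256 → 154 → 640 → 1 → 1; reaches −1, so base 10 does not prove 641 composite.

4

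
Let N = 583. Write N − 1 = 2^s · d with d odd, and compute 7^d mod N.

271

583 − 1 = 582 = 2^1 · 291, so d = 291.
7^1 ≡ 7 (mod 583)
7^2 ≡ 7^2 = 49 ≡ 49 (mod 583)
7^4 ≡ 49^2 = 2401 ≡ 69 (mod 583)
7^8 ≡ 69^2 = 4761 ≡ 97 (mod 583)
7^16 ≡ 97^2 = 9409 ≡ 81 (mod 583)
7^32 ≡ 81^2 = 6561 ≡ 148 (mod 583)
7^64 ≡ 148^2 = 21904 ≡ 333 (mod 583)
7^128 ≡ 333^2 = 110889 ≡ 119 (mod 583)
7^256 ≡ 119^2 = 14161 ≡ 169 (mod 583)
291 = 256 + 32 + 2 + 1 in binary powers of 2.
So 7^291 ≡ 169 · 148 · 49 · 7 ≡ 271 (mod 583).
Squaring chain: 271; never reaches −1, so base 7 is a Miller–Rabin witness that 583 is composite.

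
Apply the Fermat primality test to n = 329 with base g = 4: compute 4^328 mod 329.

242

4^1 ≡ 4 (mod 329)
4^2 ≡ 4^2 = 16 ≡ 16 (mod 329)
4^4 ≡ 16^2 = 256 ≡ 256 (mod 329)
4^8 ≡ 256^2 = 65536 ≡ 65 (mod 329)
4^16 ≡ 65^2 = 4225 ≡ 277 (mod 329)
4^32 ≡ 277^2 = 76729 ≡ 72 (mod 329)
4^64 ≡ 72^2 = 5184 ≡ 249 (mod 329)
4^128 ≡ 249^2 = 62001 ≡ 149 (mod 329)
4^256 ≡ 149^2 = 22201 ≡ 158 (mod 329)
328 = 256 + 64 + 8 in binary powers of 2.
So 4^328 ≡ 158 · 249 · 65 ≡ 242 (mod 329).
Since 242 ≠ 1, base 4 is a Fermat witness: 329 is composite.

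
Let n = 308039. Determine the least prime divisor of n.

308039 is odd.
Digit sum 23, not divisible by 3.
Ends in 9: not divisible by 5.
7: 308039 = 7·44005 + 4
11: 308039 = 11·28003 + 6
13: 308039 = 13·23695 + 4
17: 308039 = 17·18119 + 16
19: 308039 = 19·16212 + 11
23: 308039 = 23·13393

23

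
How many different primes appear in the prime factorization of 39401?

2

39401 = 31^2 · 41
39401 = 31^2 · 41, which has 2 distinct prime factors.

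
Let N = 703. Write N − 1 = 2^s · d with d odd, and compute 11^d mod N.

628

703 − 1 = 702 = 2^1 · 351, so d = 351.
11^1 ≡ 11 (mod 703)
11^2 ≡ 11^2 = 121 ≡ 121 (mod 703)
11^4 ≡ 121^2 = 14641 ≡ 581 (mod 703)
11^8 ≡ 581^2 = 337561 ≡ 121 (mod 703)
11^16 ≡ 121^2 = 14641 ≡ 581 (mod 703)
11^32 ≡ 581^2 = 337561 ≡ 121 (mod 703)
11^64 ≡ 121^2 = 14641 ≡ 581 (mod 703)
11^128 ≡ 581^2 = 337561 ≡ 121 (mod 703)
11^256 ≡ 121^2 = 14641 ≡ 581 (mod 703)
351 = 256 + 64 + 16 + 8 + 4 + 2 + 1 in binary powers of 2.
So 11^351 ≡ 581 · 581 · 581 · 121 · 581 · 121 · 11 ≡ 628 (mod 703).
Squaring chain: 628; never reaches −1, so base 11 is a Miller–Rabin witness that 703 is composite.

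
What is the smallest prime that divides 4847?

37

4847 is odd.
Digit sum 23, not divisible by 3.
Ends in 7: not divisible by 5.
7: 4847 = 7·692 + 3
11: 4847 = 11·440 + 7
13: 4847 = 13·372 + 11
17: 4847 = 17·285 + 2
19: 4847 = 19·255 + 2
23: 4847 = 23·210 + 17
29: 4847 = 29·167 + 4
31: 4847 = 31·156 + 11
37: 4847 = 37·131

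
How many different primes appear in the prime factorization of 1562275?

1562275 = 5^2 · 62491
62491 = 11 · 5681
5681 = 13 · 437
437 = 19 · 23
1562275 = 5^2 · 11 · 13 · 19 · 23, which has 5 distinct prime factors.

5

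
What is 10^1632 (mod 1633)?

1605

10^1 ≡ 10 (mod 1633)
10^2 ≡ 10^2 = 100 ≡ 100 (mod 1633)
10^4 ≡ 100^2 = 10000 ≡ 202 (mod 1633)
10^8 ≡ 202^2 = 40804 ≡ 1612 (mod 1633)
10^16 ≡ 1612^2 = 2598544 ≡ 441 (mod 1633)
10^32 ≡ 441^2 = 194481 ≡ 154 (mod 1633)
10^64 ≡ 154^2 = 23716 ≡ 854 (mod 1633)
10^128 ≡ 854^2 = 729316 ≡ 998 (mod 1633)
10^256 ≡ 998^2 = 996004 ≡ 1507 (mod 1633)
10^512 ≡ 1507^2 = 2271049 ≡ 1179 (mod 1633)
10^1024 ≡ 1179^2 = 1390041 ≡ 358 (mod 1633)
1632 = 1024 + 512 + 64 + 32 in binary powers of 2.
So 10^1632 ≡ 358 · 1179 · 854 · 154 ≡ 1605 (mod 1633).
Since 1605 ≠ 1, base 10 is a Fermat witness: 1633 is composite.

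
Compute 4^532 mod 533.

4^1 ≡ 4 (mod 533)
4^2 ≡ 4^2 = 16 ≡ 16 (mod 533)
4^4 ≡ 16^2 = 256 ≡ 256 (mod 533)
4^8 ≡ 256^2 = 65536 ≡ 510 (mod 533)
4^16 ≡ 510^2 = 260100 ≡ 529 (mod 533)
4^32 ≡ 529^2 = 279841 ≡ 16 (mod 533)
4^64 ≡ 16^2 = 256 ≡ 256 (mod 533)
4^128 ≡ 256^2 = 65536 ≡ 510 (mod 533)
4^256 ≡ 510^2 = 260100 ≡ 529 (mod 533)
4^512 ≡ 529^2 = 279841 ≡ 16 (mod 533)
532 = 512 + 16 + 4 in binary powers of 2.
So 4^532 ≡ 16 · 529 · 256 ≡ 139 (mod 533).
Since 139 ≠ 1, base 4 is a Fermat witness: 533 is composite.

139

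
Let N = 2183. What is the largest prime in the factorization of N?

2183 = 37 · 59
59 is prime.
So 2183 = 37 · 59; the largest prime factor is 59.

59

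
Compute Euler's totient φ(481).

Factor: 481 = 13 · 37.
φ(481) = (13−1) · (37−1) = 12 · 36 = 432.

432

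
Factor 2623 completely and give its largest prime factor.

2623 = 43 · 61
61 is prime.
So 2623 = 43 · 61; the largest prime factor is 61.

61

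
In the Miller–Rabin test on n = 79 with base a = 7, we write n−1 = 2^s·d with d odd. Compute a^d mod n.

78

79 − 1 = 78 = 2^1 · 39, so d = 39.
7^1 ≡ 7 (mod 79)
7^2 ≡ 7^2 = 49 ≡ 49 (mod 79)
7^4 ≡ 49^2 = 2401 ≡ 31 (mod 79)
7^8 ≡ 31^2 = 961 ≡ 13 (mod 79)
7^16 ≡ 13^2 = 169 ≡ 11 (mod 79)
7^32 ≡ 11^2 = 121 ≡ 42 (mod 79)
39 = 32 + 4 + 2 + 1 in binary powers of 2.
So 7^39 ≡ 42 · 31 · 49 · 7 ≡ 78 (mod 79).
Since 7^d ≡ 78 (mod 79), base 7 does not prove 79 composite.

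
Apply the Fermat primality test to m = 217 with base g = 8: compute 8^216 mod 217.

8

8^1 ≡ 8 (mod 217)
8^2 ≡ 8^2 = 64 ≡ 64 (mod 217)
8^4 ≡ 64^2 = 4096 ≡ 190 (mod 217)
8^8 ≡ 190^2 = 36100 ≡ 78 (mod 217)
8^16 ≡ 78^2 = 6084 ≡ 8 (mod 217)
8^32 ≡ 8^2 = 64 ≡ 64 (mod 217)
8^64 ≡ 64^2 = 4096 ≡ 190 (mod 217)
8^128 ≡ 190^2 = 36100 ≡ 78 (mod 217)
216 = 128 + 64 + 16 + 8 in binary powers of 2.
So 8^216 ≡ 78 · 190 · 8 · 78 ≡ 8 (mod 217).
Since 8 ≠ 1, base 8 is a Fermat witness: 217 is composite.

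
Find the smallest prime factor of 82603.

82603 is odd.
Digit sum 19, not divisible by 3.
Ends in 3: not divisible by 5.
7: 82603 = 7·11800 + 3
11: 82603 = 11·7509 + 4
13: 82603 = 13·6354 + 1
17: 82603 = 17·4859

17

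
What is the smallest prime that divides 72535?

72535 is odd.
Digit sum 22, not divisible by 3.
Ends in 5: divisible by 5.

5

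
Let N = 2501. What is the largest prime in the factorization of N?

2501 = 41 · 61
61 is prime.
So 2501 = 41 · 61; the largest prime factor is 61.

61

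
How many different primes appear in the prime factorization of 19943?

3

19943 = 7^2 · 407
407 = 11 · 37
19943 = 7^2 · 11 · 37, which has 3 distinct prime factors.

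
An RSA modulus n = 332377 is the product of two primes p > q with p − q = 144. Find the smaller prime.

Since p = q + 144, we have 332377 = q(q + 144), so q² + 144q − 332377 = 0.
Discriminant: 144² + 4·332377 = 20736 + 1329508 = 1350244; √1350244 = 1162.
q = (−144 + 1162)/2 = 509, and p = q + 144 = 653.
Check: 509 · 653 = 332377.

509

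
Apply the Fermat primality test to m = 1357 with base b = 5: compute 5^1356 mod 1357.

105

5^1 ≡ 5 (mod 1357)
5^2 ≡ 5^2 = 25 ≡ 25 (mod 1357)
5^4 ≡ 25^2 = 625 ≡ 625 (mod 1357)
5^8 ≡ 625^2 = 390625 ≡ 1166 (mod 1357)
5^16 ≡ 1166^2 = 1359556 ≡ 1199 (mod 1357)
5^32 ≡ 1199^2 = 1437601 ≡ 538 (mod 1357)
5^64 ≡ 538^2 = 289444 ≡ 403 (mod 1357)
5^128 ≡ 403^2 = 162409 ≡ 926 (mod 1357)
5^256 ≡ 926^2 = 857476 ≡ 1209 (mod 1357)
5^512 ≡ 1209^2 = 1461681 ≡ 192 (mod 1357)
5^1024 ≡ 192^2 = 36864 ≡ 225 (mod 1357)
1356 = 1024 + 256 + 64 + 8 + 4 in binary powers of 2.
So 5^1356 ≡ 225 · 1209 · 403 · 1166 · 625 ≡ 105 (mod 1357).
Since 105 ≠ 1, base 5 is a Fermat witness: 1357 is composite.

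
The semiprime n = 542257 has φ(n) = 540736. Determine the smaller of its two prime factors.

φ(n) = (p−1)(q−1) = n − (p+q) + 1, so p + q = 542257 − 540736 + 1 = 1522.
p and q are the roots of t² − 1522t + 542257 = 0.
Discriminant: 1522² − 4·542257 = 2316484 − 2169028 = 147456; √147456 = 384.
q = (1522 − 384)/2 = 569, p = (1522 + 384)/2 = 953.
Check: 569 · 953 = 542257.

569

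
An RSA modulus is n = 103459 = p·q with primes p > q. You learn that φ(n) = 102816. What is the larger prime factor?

337

φ(n) = (p−1)(q−1) = n − (p+q) + 1, so p + q = 103459 − 102816 + 1 = 644.
p and q are the roots of t² − 644t + 103459 = 0.
Discriminant: 644² − 4·103459 = 414736 − 413836 = 900; √900 = 30.
q = (644 − 30)/2 = 307, p = (644 + 30)/2 = 337.
Check: 307 · 337 = 103459.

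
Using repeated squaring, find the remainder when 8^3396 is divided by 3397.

2013

8^1 ≡ 8 (mod 3397)
8^2 ≡ 8^2 = 64 ≡ 64 (mod 3397)
8^4 ≡ 64^2 = 4096 ≡ 699 (mod 3397)
8^8 ≡ 699^2 = 488601 ≡ 2830 (mod 3397)
8^16 ≡ 2830^2 = 8008900 ≡ 2171 (mod 3397)
8^32 ≡ 2171^2 = 4713241 ≡ 1602 (mod 3397)
8^64 ≡ 1602^2 = 2566404 ≡ 1669 (mod 3397)
8^128 ≡ 1669^2 = 2785561 ≡ 21 (mod 3397)
8^256 ≡ 21^2 = 441 ≡ 441 (mod 3397)
8^512 ≡ 441^2 = 194481 ≡ 852 (mod 3397)
8^1024 ≡ 852^2 = 725904 ≡ 2343 (mod 3397)
8^2048 ≡ 2343^2 = 5489649 ≡ 97 (mod 3397)
3396 = 2048 + 1024 + 256 + 64 + 4 in binary powers of 2.
So 8^3396 ≡ 97 · 2343 · 441 · 1669 · 699 ≡ 2013 (mod 3397).
Since 2013 ≠ 1, base 8 is a Fermat witness: 3397 is composite.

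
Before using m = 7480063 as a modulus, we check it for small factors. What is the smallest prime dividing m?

71

7480063 is odd.
Digit sum 28, not divisible by 3.
Ends in 3: not divisible by 5.
7: 7480063 = 7·1068580 + 3
11: 7480063 = 11·680005 + 8
13: 7480063 = 13·575389 + 6
17: 7480063 = 17·440003 + 12
19: 7480063 = 19·393687 + 10
23: 7480063 = 23·325220 + 3
29: 7480063 = 29·257933 + 6
31: 7480063 = 31·241292 + 11
37: 7480063 = 37·202163 + 32
41: 7480063 = 41·182440 + 23
43: 7480063 = 43·173954 + 41
47: 7480063 = 47·159150 + 13
53: 7480063 = 53·141133 + 14
59: 7480063 = 59·126780 + 43
61: 7480063 = 61·122623 + 60
67: 7480063 = 67·111642 + 49
71: 7480063 = 71·105353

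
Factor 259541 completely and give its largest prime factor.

83

259541 = 53 · 4897
4897 = 59 · 83
83 is prime.
So 259541 = 53 · 59 · 83; the largest prime factor is 83.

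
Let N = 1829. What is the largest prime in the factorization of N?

1829 = 31 · 59
59 is prime.
So 1829 = 31 · 59; the largest prime factor is 59.

59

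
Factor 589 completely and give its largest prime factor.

589 = 19 · 31
31 is prime.
So 589 = 19 · 31; the largest prime factor is 31.

31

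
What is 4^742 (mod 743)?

1

4^1 ≡ 4 (mod 743)
4^2 ≡ 4^2 = 16 ≡ 16 (mod 743)
4^4 ≡ 16^2 = 256 ≡ 256 (mod 743)
4^8 ≡ 256^2 = 65536 ≡ 152 (mod 743)
4^16 ≡ 152^2 = 23104 ≡ 71 (mod 743)
4^32 ≡ 71^2 = 5041 ≡ 583 (mod 743)
4^64 ≡ 583^2 = 339889 ≡ 338 (mod 743)
4^128 ≡ 338^2 = 114244 ≡ 565 (mod 743)
4^256 ≡ 565^2 = 319225 ≡ 478 (mod 743)
4^512 ≡ 478^2 = 228484 ≡ 383 (mod 743)
742 = 512 + 128 + 64 + 32 + 4 + 2 in binary powers of 2.
So 4^742 ≡ 383 · 565 · 338 · 583 · 256 · 16 ≡ 1 (mod 743).
Since the result is 1, base 4 gives no evidence that 743 is composite.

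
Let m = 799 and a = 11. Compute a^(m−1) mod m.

332

11^1 ≡ 11 (mod 799)
11^2 ≡ 11^2 = 121 ≡ 121 (mod 799)
11^4 ≡ 121^2 = 14641 ≡ 259 (mod 799)
11^8 ≡ 259^2 = 67081 ≡ 764 (mod 799)
11^16 ≡ 764^2 = 583696 ≡ 426 (mod 799)
11^32 ≡ 426^2 = 181476 ≡ 103 (mod 799)
11^64 ≡ 103^2 = 10609 ≡ 222 (mod 799)
11^128 ≡ 222^2 = 49284 ≡ 545 (mod 799)
11^256 ≡ 545^2 = 297025 ≡ 596 (mod 799)
11^512 ≡ 596^2 = 355216 ≡ 460 (mod 799)
798 = 512 + 256 + 16 + 8 + 4 + 2 in binary powers of 2.
So 11^798 ≡ 460 · 596 · 426 · 764 · 259 · 121 ≡ 332 (mod 799).
Since 332 ≠ 1, base 11 is a Fermat witness: 799 is composite.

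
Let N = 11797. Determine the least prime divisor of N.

47

11797 is odd.
Digit sum 25, not divisible by 3.
Ends in 7: not divisible by 5.
7: 11797 = 7·1685 + 2
11: 11797 = 11·1072 + 5
13: 11797 = 13·907 + 6
17: 11797 = 17·693 + 16
19: 11797 = 19·620 + 17
23: 11797 = 23·512 + 21
29: 11797 = 29·406 + 23
31: 11797 = 31·380 + 17
37: 11797 = 37·318 + 31
41: 11797 = 41·287 + 30
43: 11797 = 43·274 + 15
47: 11797 = 47·251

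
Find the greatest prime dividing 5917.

5917 = 61 · 97
97 is prime.
So 5917 = 61 · 97; the largest prime factor is 97.

97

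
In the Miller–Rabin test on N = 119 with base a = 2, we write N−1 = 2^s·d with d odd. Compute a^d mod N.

25

119 − 1 = 118 = 2^1 · 59, so d = 59.
2^1 ≡ 2 (mod 119)
2^2 ≡ 2^2 = 4 ≡ 4 (mod 119)
2^4 ≡ 4^2 = 16 ≡ 16 (mod 119)
2^8 ≡ 16^2 = 256 ≡ 18 (mod 119)
2^16 ≡ 18^2 = 324 ≡ 86 (mod 119)
2^32 ≡ 86^2 = 7396 ≡ 18 (mod 119)
59 = 32 + 16 + 8 + 2 + 1 in binary powers of 2.
So 2^59 ≡ 18 · 86 · 18 · 4 · 2 ≡ 25 (mod 119).
Squaring chain: 25; never reaches −1, so base 2 is a Miller–Rabin witness that 119 is composite.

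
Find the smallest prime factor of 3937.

31

3937 is odd.
Digit sum 22, not divisible by 3.
Ends in 7: not divisible by 5.
7: 3937 = 7·562 + 3
11: 3937 = 11·357 + 10
13: 3937 = 13·302 + 11
17: 3937 = 17·231 + 10
19: 3937 = 19·207 + 4
23: 3937 = 23·171 + 4
29: 3937 = 29·135 + 22
31: 3937 = 31·127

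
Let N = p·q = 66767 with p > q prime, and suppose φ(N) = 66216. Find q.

179

φ(n) = (p−1)(q−1) = n − (p+q) + 1, so p + q = 66767 − 66216 + 1 = 552.
p and q are the roots of t² − 552t + 66767 = 0.
Discriminant: 552² − 4·66767 = 304704 − 267068 = 37636; √37636 = 194.
q = (552 − 194)/2 = 179, p = (552 + 194)/2 = 373.
Check: 179 · 373 = 66767.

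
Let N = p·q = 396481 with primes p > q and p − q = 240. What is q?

521

Since p = q + 240, we have 396481 = q(q + 240), so q² + 240q − 396481 = 0.
Discriminant: 240² + 4·396481 = 57600 + 1585924 = 1643524; √1643524 = 1282.
q = (−240 + 1282)/2 = 521, and p = q + 240 = 761.
Check: 521 · 761 = 396481.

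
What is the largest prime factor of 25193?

25193 = 7 · 3599
3599 = 59 · 61
61 is prime.
So 25193 = 7 · 59 · 61; the largest prime factor is 61.

61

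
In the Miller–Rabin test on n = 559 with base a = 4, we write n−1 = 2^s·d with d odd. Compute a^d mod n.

559 − 1 = 558 = 2^1 · 279, so d = 279.
4^1 ≡ 4 (mod 559)
4^2 ≡ 4^2 = 16 ≡ 16 (mod 559)
4^4 ≡ 16^2 = 256 ≡ 256 (mod 559)
4^8 ≡ 256^2 = 65536 ≡ 133 (mod 559)
4^16 ≡ 133^2 = 17689 ≡ 360 (mod 559)
4^32 ≡ 360^2 = 129600 ≡ 471 (mod 559)
4^64 ≡ 471^2 = 221841 ≡ 477 (mod 559)
4^128 ≡ 477^2 = 227529 ≡ 16 (mod 559)
4^256 ≡ 16^2 = 256 ≡ 256 (mod 559)
279 = 256 + 16 + 4 + 2 + 1 in binary powers of 2.
So 4^279 ≡ 256 · 360 · 256 · 16 · 4 ≡ 441 (mod 559).
Squaring chain: 441; never reaches −1, so base 4 is a Miller–Rabin witness that 559 is composite.

441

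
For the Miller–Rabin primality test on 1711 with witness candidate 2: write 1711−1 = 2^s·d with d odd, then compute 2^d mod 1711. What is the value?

549

1711 − 1 = 1710 = 2^1 · 855, so d = 855.
2^1 ≡ 2 (mod 1711)
2^2 ≡ 2^2 = 4 ≡ 4 (mod 1711)
2^4 ≡ 4^2 = 16 ≡ 16 (mod 1711)
2^8 ≡ 16^2 = 256 ≡ 256 (mod 1711)
2^16 ≡ 256^2 = 65536 ≡ 518 (mod 1711)
2^32 ≡ 518^2 = 268324 ≡ 1408 (mod 1711)
2^64 ≡ 1408^2 = 1982464 ≡ 1126 (mod 1711)
2^128 ≡ 1126^2 = 1267876 ≡ 25 (mod 1711)
2^256 ≡ 25^2 = 625 ≡ 625 (mod 1711)
2^512 ≡ 625^2 = 390625 ≡ 517 (mod 1711)
855 = 512 + 256 + 64 + 16 + 4 + 2 + 1 in binary powers of 2.
So 2^855 ≡ 517 · 625 · 1126 · 518 · 16 · 4 · 2 ≡ 549 (mod 1711).
Squaring chain: 549; never reaches −1, so base 2 is a Miller–Rabin witness that 1711 is composite.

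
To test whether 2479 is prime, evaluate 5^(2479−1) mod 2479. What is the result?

545

5^1 ≡ 5 (mod 2479)
5^2 ≡ 5^2 = 25 ≡ 25 (mod 2479)
5^4 ≡ 25^2 = 625 ≡ 625 (mod 2479)
5^8 ≡ 625^2 = 390625 ≡ 1422 (mod 2479)
5^16 ≡ 1422^2 = 2022084 ≡ 1699 (mod 2479)
5^32 ≡ 1699^2 = 2886601 ≡ 1045 (mod 2479)
5^64 ≡ 1045^2 = 1092025 ≡ 1265 (mod 2479)
5^128 ≡ 1265^2 = 1600225 ≡ 1270 (mod 2479)
5^256 ≡ 1270^2 = 1612900 ≡ 1550 (mod 2479)
5^512 ≡ 1550^2 = 2402500 ≡ 349 (mod 2479)
5^1024 ≡ 349^2 = 121801 ≡ 330 (mod 2479)
5^2048 ≡ 330^2 = 108900 ≡ 2303 (mod 2479)
2478 = 2048 + 256 + 128 + 32 + 8 + 4 + 2 in binary powers of 2.
So 5^2478 ≡ 2303 · 1550 · 1270 · 1045 · 1422 · 625 · 25 ≡ 545 (mod 2479).
Since 545 ≠ 1, base 5 is a Fermat witness: 2479 is composite.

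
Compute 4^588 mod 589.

64

4^1 ≡ 4 (mod 589)
4^2 ≡ 4^2 = 16 ≡ 16 (mod 589)
4^4 ≡ 16^2 = 256 ≡ 256 (mod 589)
4^8 ≡ 256^2 = 65536 ≡ 157 (mod 589)
4^16 ≡ 157^2 = 24649 ≡ 500 (mod 589)
4^32 ≡ 500^2 = 250000 ≡ 264 (mod 589)
4^64 ≡ 264^2 = 69696 ≡ 194 (mod 589)
4^128 ≡ 194^2 = 37636 ≡ 529 (mod 589)
4^256 ≡ 529^2 = 279841 ≡ 66 (mod 589)
4^512 ≡ 66^2 = 4356 ≡ 233 (mod 589)
588 = 512 + 64 + 8 + 4 in binary powers of 2.
So 4^588 ≡ 233 · 194 · 157 · 256 ≡ 64 (mod 589).
Since 64 ≠ 1, base 4 is a Fermat witness: 589 is composite.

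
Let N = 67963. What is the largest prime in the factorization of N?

73

67963 = 7 · 9709
9709 = 7 · 1387
1387 = 19 · 73
73 is prime.
So 67963 = 7^2 · 19 · 73; the largest prime factor is 73.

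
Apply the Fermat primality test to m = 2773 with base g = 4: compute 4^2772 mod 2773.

4^1 ≡ 4 (mod 2773)
4^2 ≡ 4^2 = 16 ≡ 16 (mod 2773)
4^4 ≡ 16^2 = 256 ≡ 256 (mod 2773)
4^8 ≡ 256^2 = 65536 ≡ 1757 (mod 2773)
4^16 ≡ 1757^2 = 3087049 ≡ 700 (mod 2773)
4^32 ≡ 700^2 = 490000 ≡ 1952 (mod 2773)
4^64 ≡ 1952^2 = 3810304 ≡ 202 (mod 2773)
4^128 ≡ 202^2 = 40804 ≡ 1982 (mod 2773)
4^256 ≡ 1982^2 = 3928324 ≡ 1756 (mod 2773)
4^512 ≡ 1756^2 = 3083536 ≡ 2733 (mod 2773)
4^1024 ≡ 2733^2 = 7469289 ≡ 1600 (mod 2773)
4^2048 ≡ 1600^2 = 2560000 ≡ 521 (mod 2773)
2772 = 2048 + 512 + 128 + 64 + 16 + 4 in binary powers of 2.
So 4^2772 ≡ 521 · 2733 · 1982 · 202 · 700 · 256 ≡ 2446 (mod 2773).
Since 2446 ≠ 1, base 4 is a Fermat witness: 2773 is composite.

2446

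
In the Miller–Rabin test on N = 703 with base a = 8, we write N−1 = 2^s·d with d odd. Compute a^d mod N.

703 − 1 = 702 = 2^1 · 351, so d = 351.
8^1 ≡ 8 (mod 703)
8^2 ≡ 8^2 = 64 ≡ 64 (mod 703)
8^4 ≡ 64^2 = 4096 ≡ 581 (mod 703)
8^8 ≡ 581^2 = 337561 ≡ 121 (mod 703)
8^16 ≡ 121^2 = 14641 ≡ 581 (mod 703)
8^32 ≡ 581^2 = 337561 ≡ 121 (mod 703)
8^64 ≡ 121^2 = 14641 ≡ 581 (mod 703)
8^128 ≡ 581^2 = 337561 ≡ 121 (mod 703)
8^256 ≡ 121^2 = 14641 ≡ 581 (mod 703)
351 = 256 + 64 + 16 + 8 + 4 + 2 + 1 in binary powers of 2.
So 8^351 ≡ 581 · 581 · 581 · 121 · 581 · 64 · 8 ≡ 512 (mod 703).
Squaring chain: 512; never reaches −1, so base 8 is a Miller–Rabin witness that 703 is composite.

512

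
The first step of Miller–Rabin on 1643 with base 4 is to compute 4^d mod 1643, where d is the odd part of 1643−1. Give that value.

1643 − 1 = 1642 = 2^1 · 821, so d = 821.
4^1 ≡ 4 (mod 1643)
4^2 ≡ 4^2 = 16 ≡ 16 (mod 1643)
4^4 ≡ 16^2 = 256 ≡ 256 (mod 1643)
4^8 ≡ 256^2 = 65536 ≡ 1459 (mod 1643)
4^16 ≡ 1459^2 = 2128681 ≡ 996 (mod 1643)
4^32 ≡ 996^2 = 992016 ≡ 1287 (mod 1643)
4^64 ≡ 1287^2 = 1656369 ≡ 225 (mod 1643)
4^128 ≡ 225^2 = 50625 ≡ 1335 (mod 1643)
4^256 ≡ 1335^2 = 1782225 ≡ 1213 (mod 1643)
4^512 ≡ 1213^2 = 1471369 ≡ 884 (mod 1643)
821 = 512 + 256 + 32 + 16 + 4 + 1 in binary powers of 2.
So 4^821 ≡ 884 · 1213 · 1287 · 996 · 256 · 4 ≡ 779 (mod 1643).
Squaring chain: 779; never reaches −1, so base 4 is a Miller–Rabin witness that 1643 is composite.

779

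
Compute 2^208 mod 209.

2^1 ≡ 2 (mod 209)
2^2 ≡ 2^2 = 4 ≡ 4 (mod 209)
2^4 ≡ 4^2 = 16 ≡ 16 (mod 209)
2^8 ≡ 16^2 = 256 ≡ 47 (mod 209)
2^16 ≡ 47^2 = 2209 ≡ 119 (mod 209)
2^32 ≡ 119^2 = 14161 ≡ 158 (mod 209)
2^64 ≡ 158^2 = 24964 ≡ 93 (mod 209)
2^128 ≡ 93^2 = 8649 ≡ 80 (mod 209)
208 = 128 + 64 + 16 in binary powers of 2.
So 2^208 ≡ 80 · 93 · 119 ≡ 36 (mod 209).
Since 36 ≠ 1, base 2 is a Fermat witness: 209 is composite.

36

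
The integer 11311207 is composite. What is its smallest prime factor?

11311207 is odd.
Digit sum 16, not divisible by 3.
Ends in 7: not divisible by 5.
7: 11311207 = 7·1615886 + 5
11: 11311207 = 11·1028291 + 6
13: 11311207 = 13·870092 + 11
17: 11311207 = 17·665365 + 2
19: 11311207 = 19·595326 + 13
23: 11311207 = 23·491791 + 14
29: 11311207 = 29·390041 + 18
31: 11311207 = 31·364877 + 20
37: 11311207 = 37·305708 + 11
41: 11311207 = 41·275883 + 4
43: 11311207 = 43·263051 + 14
47: 11311207 = 47·240663 + 46
53: 11311207 = 53·213419

53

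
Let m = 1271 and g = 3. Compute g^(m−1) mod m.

3^1 ≡ 3 (mod 1271)
3^2 ≡ 3^2 = 9 ≡ 9 (mod 1271)
3^4 ≡ 9^2 = 81 ≡ 81 (mod 1271)
3^8 ≡ 81^2 = 6561 ≡ 206 (mod 1271)
3^16 ≡ 206^2 = 42436 ≡ 493 (mod 1271)
3^32 ≡ 493^2 = 243049 ≡ 288 (mod 1271)
3^64 ≡ 288^2 = 82944 ≡ 329 (mod 1271)
3^128 ≡ 329^2 = 108241 ≡ 206 (mod 1271)
3^256 ≡ 206^2 = 42436 ≡ 493 (mod 1271)
3^512 ≡ 493^2 = 243049 ≡ 288 (mod 1271)
3^1024 ≡ 288^2 = 82944 ≡ 329 (mod 1271)
1270 = 1024 + 128 + 64 + 32 + 16 + 4 + 2 in binary powers of 2.
So 3^1270 ≡ 329 · 206 · 329 · 288 · 493 · 81 · 9 ≡ 893 (mod 1271).
Since 893 ≠ 1, base 3 is a Fermat witness: 1271 is composite.

893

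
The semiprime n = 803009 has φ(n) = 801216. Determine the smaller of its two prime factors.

857

φ(n) = (p−1)(q−1) = n − (p+q) + 1, so p + q = 803009 − 801216 + 1 = 1794.
p and q are the roots of t² − 1794t + 803009 = 0.
Discriminant: 1794² − 4·803009 = 3218436 − 3212036 = 6400; √6400 = 80.
q = (1794 − 80)/2 = 857, p = (1794 + 80)/2 = 937.
Check: 857 · 937 = 803009.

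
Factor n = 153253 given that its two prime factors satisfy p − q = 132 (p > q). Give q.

331

Since p = q + 132, we have 153253 = q(q + 132), so q² + 132q − 153253 = 0.
Discriminant: 132² + 4·153253 = 17424 + 613012 = 630436; √630436 = 794.
q = (−132 + 794)/2 = 331, and p = q + 132 = 463.
Check: 331 · 463 = 153253.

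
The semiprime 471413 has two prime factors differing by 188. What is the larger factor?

787

Since p = q + 188, we have 471413 = q(q + 188), so q² + 188q − 471413 = 0.
Discriminant: 188² + 4·471413 = 35344 + 1885652 = 1920996; √1920996 = 1386.
q = (−188 + 1386)/2 = 599, and p = q + 188 = 787.
Check: 599 · 787 = 471413.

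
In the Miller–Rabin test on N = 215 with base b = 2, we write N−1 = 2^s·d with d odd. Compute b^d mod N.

215 − 1 = 214 = 2^1 · 107, so d = 107.
2^1 ≡ 2 (mod 215)
2^2 ≡ 2^2 = 4 ≡ 4 (mod 215)
2^4 ≡ 4^2 = 16 ≡ 16 (mod 215)
2^8 ≡ 16^2 = 256 ≡ 41 (mod 215)
2^16 ≡ 41^2 = 1681 ≡ 176 (mod 215)
2^32 ≡ 176^2 = 30976 ≡ 16 (mod 215)
2^64 ≡ 16^2 = 256 ≡ 41 (mod 215)
107 = 64 + 32 + 8 + 2 + 1 in binary powers of 2.
So 2^107 ≡ 41 · 16 · 41 · 4 · 2 ≡ 168 (mod 215).
Squaring chain: 168; never reaches −1, so base 2 is a Miller–Rabin witness that 215 is composite.

168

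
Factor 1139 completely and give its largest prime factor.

1139 = 17 · 67
67 is prime.
So 1139 = 17 · 67; the largest prime factor is 67.

67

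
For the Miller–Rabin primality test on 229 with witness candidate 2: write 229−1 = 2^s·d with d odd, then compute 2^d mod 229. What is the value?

122

229 − 1 = 228 = 2^2 · 57, so d = 57.
2^1 ≡ 2 (mod 229)
2^2 ≡ 2^2 = 4 ≡ 4 (mod 229)
2^4 ≡ 4^2 = 16 ≡ 16 (mod 229)
2^8 ≡ 16^2 = 256 ≡ 27 (mod 229)
2^16 ≡ 27^2 = 729 ≡ 42 (mod 229)
2^32 ≡ 42^2 = 1764 ≡ 161 (mod 229)
57 = 32 + 16 + 8 + 1 in binary powers of 2.
So 2^57 ≡ 161 · 42 · 27 · 2 ≡ 122 (mod 229).
Squaring chain: 122 → 228; reaches −1, so base 2 does not prove 229 composite.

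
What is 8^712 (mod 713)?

188

8^1 ≡ 8 (mod 713)
8^2 ≡ 8^2 = 64 ≡ 64 (mod 713)
8^4 ≡ 64^2 = 4096 ≡ 531 (mod 713)
8^8 ≡ 531^2 = 281961 ≡ 326 (mod 713)
8^16 ≡ 326^2 = 106276 ≡ 39 (mod 713)
8^32 ≡ 39^2 = 1521 ≡ 95 (mod 713)
8^64 ≡ 95^2 = 9025 ≡ 469 (mod 713)
8^128 ≡ 469^2 = 219961 ≡ 357 (mod 713)
8^256 ≡ 357^2 = 127449 ≡ 535 (mod 713)
8^512 ≡ 535^2 = 286225 ≡ 312 (mod 713)
712 = 512 + 128 + 64 + 8 in binary powers of 2.
So 8^712 ≡ 312 · 357 · 469 · 326 ≡ 188 (mod 713).
Since 188 ≠ 1, base 8 is a Fermat witness: 713 is composite.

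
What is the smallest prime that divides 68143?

83

68143 is odd.
Digit sum 22, not divisible by 3.
Ends in 3: not divisible by 5.
7: 68143 = 7·9734 + 5
11: 68143 = 11·6194 + 9
13: 68143 = 13·5241 + 10
17: 68143 = 17·4008 + 7
19: 68143 = 19·3586 + 9
23: 68143 = 23·2962 + 17
29: 68143 = 29·2349 + 22
31: 68143 = 31·2198 + 5
37: 68143 = 37·1841 + 26
41: 68143 = 41·1662 + 1
43: 68143 = 43·1584 + 31
47: 68143 = 47·1449 + 40
53: 68143 = 53·1285 + 38
59: 68143 = 59·1154 + 57
61: 68143 = 61·1117 + 6
67: 68143 = 67·1017 + 4
71: 68143 = 71·959 + 54
73: 68143 = 73·933 + 34
79: 68143 = 79·862 + 45
83: 68143 = 83·821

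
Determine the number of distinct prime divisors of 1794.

1794 = 2 · 897
897 = 3 · 299
299 = 13 · 23
1794 = 2 · 3 · 13 · 23, which has 4 distinct prime factors.

4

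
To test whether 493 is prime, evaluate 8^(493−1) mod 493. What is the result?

8^1 ≡ 8 (mod 493)
8^2 ≡ 8^2 = 64 ≡ 64 (mod 493)
8^4 ≡ 64^2 = 4096 ≡ 152 (mod 493)
8^8 ≡ 152^2 = 23104 ≡ 426 (mod 493)
8^16 ≡ 426^2 = 181476 ≡ 52 (mod 493)
8^32 ≡ 52^2 = 2704 ≡ 239 (mod 493)
8^64 ≡ 239^2 = 57121 ≡ 426 (mod 493)
8^128 ≡ 426^2 = 181476 ≡ 52 (mod 493)
8^256 ≡ 52^2 = 2704 ≡ 239 (mod 493)
492 = 256 + 128 + 64 + 32 + 8 + 4 in binary powers of 2.
So 8^492 ≡ 239 · 52 · 426 · 239 · 426 · 152 ≡ 458 (mod 493).
Since 458 ≠ 1, base 8 is a Fermat witness: 493 is composite.

458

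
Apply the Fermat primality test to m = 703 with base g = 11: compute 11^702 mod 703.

11^1 ≡ 11 (mod 703)
11^2 ≡ 11^2 = 121 ≡ 121 (mod 703)
11^4 ≡ 121^2 = 14641 ≡ 581 (mod 703)
11^8 ≡ 581^2 = 337561 ≡ 121 (mod 703)
11^16 ≡ 121^2 = 14641 ≡ 581 (mod 703)
11^32 ≡ 581^2 = 337561 ≡ 121 (mod 703)
11^64 ≡ 121^2 = 14641 ≡ 581 (mod 703)
11^128 ≡ 581^2 = 337561 ≡ 121 (mod 703)
11^256 ≡ 121^2 = 14641 ≡ 581 (mod 703)
11^512 ≡ 581^2 = 337561 ≡ 121 (mod 703)
702 = 512 + 128 + 32 + 16 + 8 + 4 + 2 in binary powers of 2.
So 11^702 ≡ 121 · 121 · 121 · 581 · 121 · 581 · 121 ≡ 1 (mod 703).
Since the result is 1, base 11 gives no evidence that 703 is composite.

1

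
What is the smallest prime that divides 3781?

3781 is odd.
Digit sum 19, not divisible by 3.
Ends in 1: not divisible by 5.
7: 3781 = 7·540 + 1
11: 3781 = 11·343 + 8
13: 3781 = 13·290 + 11
17: 3781 = 17·222 + 7
19: 3781 = 19·199

19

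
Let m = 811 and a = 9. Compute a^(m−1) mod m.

9^1 ≡ 9 (mod 811)
9^2 ≡ 9^2 = 81 ≡ 81 (mod 811)
9^4 ≡ 81^2 = 6561 ≡ 73 (mod 811)
9^8 ≡ 73^2 = 5329 ≡ 463 (mod 811)
9^16 ≡ 463^2 = 214369 ≡ 265 (mod 811)
9^32 ≡ 265^2 = 70225 ≡ 479 (mod 811)
9^64 ≡ 479^2 = 229441 ≡ 739 (mod 811)
9^128 ≡ 739^2 = 546121 ≡ 318 (mod 811)
9^256 ≡ 318^2 = 101124 ≡ 560 (mod 811)
9^512 ≡ 560^2 = 313600 ≡ 554 (mod 811)
810 = 512 + 256 + 32 + 8 + 2 in binary powers of 2.
So 9^810 ≡ 554 · 560 · 479 · 463 · 81 ≡ 1 (mod 811).
Since the result is 1, base 9 gives no evidence that 811 is composite.

1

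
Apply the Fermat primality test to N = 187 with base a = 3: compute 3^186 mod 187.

25

3^1 ≡ 3 (mod 187)
3^2 ≡ 3^2 = 9 ≡ 9 (mod 187)
3^4 ≡ 9^2 = 81 ≡ 81 (mod 187)
3^8 ≡ 81^2 = 6561 ≡ 16 (mod 187)
3^16 ≡ 16^2 = 256 ≡ 69 (mod 187)
3^32 ≡ 69^2 = 4761 ≡ 86 (mod 187)
3^64 ≡ 86^2 = 7396 ≡ 103 (mod 187)
3^128 ≡ 103^2 = 10609 ≡ 137 (mod 187)
186 = 128 + 32 + 16 + 8 + 2 in binary powers of 2.
So 3^186 ≡ 137 · 86 · 69 · 16 · 9 ≡ 25 (mod 187).
Since 25 ≠ 1, base 3 is a Fermat witness: 187 is composite.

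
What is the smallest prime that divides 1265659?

1265659 is odd.
Digit sum 34, not divisible by 3.
Ends in 9: not divisible by 5.
7: 1265659 = 7·180808 + 3
11: 1265659 = 11·115059 + 10
13: 1265659 = 13·97358 + 5
17: 1265659 = 17·74450 + 9
19: 1265659 = 19·66613 + 12
23: 1265659 = 23·55028 + 15
29: 1265659 = 29·43643 + 12
31: 1265659 = 31·40827 + 22
37: 1265659 = 37·34207

37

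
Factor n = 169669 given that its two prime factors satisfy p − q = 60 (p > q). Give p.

443

Since p = q + 60, we have 169669 = q(q + 60), so q² + 60q − 169669 = 0.
Discriminant: 60² + 4·169669 = 3600 + 678676 = 682276; √682276 = 826.
q = (−60 + 826)/2 = 383, and p = q + 60 = 443.
Check: 383 · 443 = 169669.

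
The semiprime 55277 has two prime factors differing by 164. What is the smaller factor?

167

Since p = q + 164, we have 55277 = q(q + 164), so q² + 164q − 55277 = 0.
Discriminant: 164² + 4·55277 = 26896 + 221108 = 248004; √248004 = 498.
q = (−164 + 498)/2 = 167, and p = q + 164 = 331.
Check: 167 · 331 = 55277.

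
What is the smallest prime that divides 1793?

11

1793 is odd.
Digit sum 20, not divisible by 3.
Ends in 3: not divisible by 5.
7: 1793 = 7·256 + 1
11: 1793 = 11·163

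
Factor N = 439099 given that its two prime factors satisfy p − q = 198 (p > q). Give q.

571

Since p = q + 198, we have 439099 = q(q + 198), so q² + 198q − 439099 = 0.
Discriminant: 198² + 4·439099 = 39204 + 1756396 = 1795600; √1795600 = 1340.
q = (−198 + 1340)/2 = 571, and p = q + 198 = 769.
Check: 571 · 769 = 439099.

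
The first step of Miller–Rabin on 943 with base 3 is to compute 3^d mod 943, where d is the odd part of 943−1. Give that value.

943 − 1 = 942 = 2^1 · 471, so d = 471.
3^1 ≡ 3 (mod 943)
3^2 ≡ 3^2 = 9 ≡ 9 (mod 943)
3^4 ≡ 9^2 = 81 ≡ 81 (mod 943)
3^8 ≡ 81^2 = 6561 ≡ 903 (mod 943)
3^16 ≡ 903^2 = 815409 ≡ 657 (mod 943)
3^32 ≡ 657^2 = 431649 ≡ 698 (mod 943)
3^64 ≡ 698^2 = 487204 ≡ 616 (mod 943)
3^128 ≡ 616^2 = 379456 ≡ 370 (mod 943)
3^256 ≡ 370^2 = 136900 ≡ 165 (mod 943)
471 = 256 + 128 + 64 + 16 + 4 + 2 + 1 in binary powers of 2.
So 3^471 ≡ 165 · 370 · 616 · 657 · 81 · 9 · 3 ≡ 547 (mod 943).
Squaring chain: 547; never reaches −1, so base 3 is a Miller–Rabin witness that 943 is composite.

547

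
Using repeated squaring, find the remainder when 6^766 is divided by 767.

6^1 ≡ 6 (mod 767)
6^2 ≡ 6^2 = 36 ≡ 36 (mod 767)
6^4 ≡ 36^2 = 1296 ≡ 529 (mod 767)
6^8 ≡ 529^2 = 279841 ≡ 653 (mod 767)
6^16 ≡ 653^2 = 426409 ≡ 724 (mod 767)
6^32 ≡ 724^2 = 524176 ≡ 315 (mod 767)
6^64 ≡ 315^2 = 99225 ≡ 282 (mod 767)
6^128 ≡ 282^2 = 79524 ≡ 523 (mod 767)
6^256 ≡ 523^2 = 273529 ≡ 477 (mod 767)
6^512 ≡ 477^2 = 227529 ≡ 497 (mod 767)
766 = 512 + 128 + 64 + 32 + 16 + 8 + 4 + 2 in binary powers of 2.
So 6^766 ≡ 497 · 523 · 282 · 315 · 724 · 653 · 529 · 36 ≡ 641 (mod 767).
Since 641 ≠ 1, base 6 is a Fermat witness: 767 is composite.

641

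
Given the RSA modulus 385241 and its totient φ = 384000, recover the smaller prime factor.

φ(n) = (p−1)(q−1) = n − (p+q) + 1, so p + q = 385241 − 384000 + 1 = 1242.
p and q are the roots of t² − 1242t + 385241 = 0.
Discriminant: 1242² − 4·385241 = 1542564 − 1540964 = 1600; √1600 = 40.
q = (1242 − 40)/2 = 601, p = (1242 + 40)/2 = 641.
Check: 601 · 641 = 385241.

601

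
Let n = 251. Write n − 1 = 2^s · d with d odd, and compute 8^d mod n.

251 − 1 = 250 = 2^1 · 125, so d = 125.
8^1 ≡ 8 (mod 251)
8^2 ≡ 8^2 = 64 ≡ 64 (mod 251)
8^4 ≡ 64^2 = 4096 ≡ 80 (mod 251)
8^8 ≡ 80^2 = 6400 ≡ 125 (mod 251)
8^16 ≡ 125^2 = 15625 ≡ 63 (mod 251)
8^32 ≡ 63^2 = 3969 ≡ 204 (mod 251)
8^64 ≡ 204^2 = 41616 ≡ 201 (mod 251)
125 = 64 + 32 + 16 + 8 + 4 + 1 in binary powers of 2.
So 8^125 ≡ 201 · 204 · 63 · 125 · 80 · 8 ≡ 250 (mod 251).
Since 8^d ≡ 250 (mod 251), base 8 does not prove 251 composite.

250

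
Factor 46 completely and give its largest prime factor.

46 = 2 · 23
23 is prime.
So 46 = 2 · 23; the largest prime factor is 23.

23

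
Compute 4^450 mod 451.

4^1 ≡ 4 (mod 451)
4^2 ≡ 4^2 = 16 ≡ 16 (mod 451)
4^4 ≡ 16^2 = 256 ≡ 256 (mod 451)
4^8 ≡ 256^2 = 65536 ≡ 141 (mod 451)
4^16 ≡ 141^2 = 19881 ≡ 37 (mod 451)
4^32 ≡ 37^2 = 1369 ≡ 16 (mod 451)
4^64 ≡ 16^2 = 256 ≡ 256 (mod 451)
4^128 ≡ 256^2 = 65536 ≡ 141 (mod 451)
4^256 ≡ 141^2 = 19881 ≡ 37 (mod 451)
450 = 256 + 128 + 64 + 2 in binary powers of 2.
So 4^450 ≡ 37 · 141 · 256 · 16 ≡ 1 (mod 451).
Since the result is 1, base 4 gives no evidence that 451 is composite.

1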